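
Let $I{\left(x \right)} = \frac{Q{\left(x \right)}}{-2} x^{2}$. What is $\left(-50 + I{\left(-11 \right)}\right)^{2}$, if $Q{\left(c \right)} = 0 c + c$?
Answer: $\frac{1515361}{4} \approx 3.7884 \cdot 10^{5}$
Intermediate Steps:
$Q{\left(c \right)} = c$ ($Q{\left(c \right)} = 0 + c = c$)
$I{\left(x \right)} = - \frac{x^{3}}{2}$ ($I{\left(x \right)} = \frac{x}{-2} x^{2} = x \left(- \frac{1}{2}\right) x^{2} = - \frac{x}{2} x^{2} = - \frac{x^{3}}{2}$)
$\left(-50 + I{\left(-11 \right)}\right)^{2} = \left(-50 - \frac{\left(-11\right)^{3}}{2}\right)^{2} = \left(-50 - - \frac{1331}{2}\right)^{2} = \left(-50 + \frac{1331}{2}\right)^{2} = \left(\frac{1231}{2}\right)^{2} = \frac{1515361}{4}$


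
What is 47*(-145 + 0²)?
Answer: -6815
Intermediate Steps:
47*(-145 + 0²) = 47*(-145 + 0) = 47*(-145) = -6815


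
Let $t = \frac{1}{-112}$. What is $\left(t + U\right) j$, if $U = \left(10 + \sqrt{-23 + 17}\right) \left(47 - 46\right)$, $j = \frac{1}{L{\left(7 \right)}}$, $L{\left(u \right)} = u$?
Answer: $\frac{1119}{784} + \frac{i \sqrt{6}}{7} \approx 1.4273 + 0.34993 i$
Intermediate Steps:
$j = \frac{1}{7} \approx 0.14286$
$t = - \frac{1}{112} \approx -0.0089286$
$U = 10 + i \sqrt{6}$ ($U = \left(10 + \sqrt{-6}\right) 1 = \left(10 + i \sqrt{6}\right) 1 = 10 + i \sqrt{6} \approx 10.0 + 2.4495 i$)
$\left(t + U\right) j = \left(- \frac{1}{112} + \left(10 + i \sqrt{6}\right)\right) \frac{1}{7} = \left(\frac{1119}{112} + i \sqrt{6}\right) \frac{1}{7} = \frac{1119}{784} + \frac{i \sqrt{6}}{7}$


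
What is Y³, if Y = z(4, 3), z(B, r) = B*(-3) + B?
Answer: -512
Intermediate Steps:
z(B, r) = -2*B (z(B, r) = -3*B + B = -2*B)
Y = -8 (Y = -2*4 = -8)
Y³ = (-8)³ = -512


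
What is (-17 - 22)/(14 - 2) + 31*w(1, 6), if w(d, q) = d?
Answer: 111/4 ≈ 27.750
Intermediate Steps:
(-17 - 22)/(14 - 2) + 31*w(1, 6) = (-17 - 22)/(14 - 2) + 31*1 = -39/12 + 31 = -39*1/12 + 31 = -13/4 + 31 = 111/4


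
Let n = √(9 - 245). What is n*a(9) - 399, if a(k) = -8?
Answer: -399 - 16*I*√59 ≈ -399.0 - 122.9*I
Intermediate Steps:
n = 2*I*√59 (n = √(-236) = 2*I*√59 ≈ 15.362*I)
n*a(9) - 399 = (2*I*√59)*(-8) - 399 = -16*I*√59 - 399 = -399 - 16*I*√59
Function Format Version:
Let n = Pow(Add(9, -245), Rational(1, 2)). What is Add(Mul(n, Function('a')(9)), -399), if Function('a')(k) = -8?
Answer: Add(-399, Mul(-16, I, Pow(59, Rational(1, 2)))) ≈ Add(-399.00, Mul(-122.90, I))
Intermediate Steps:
n = Mul(2, I, Pow(59, Rational(1, 2))) (n = Pow(-236, Rational(1, 2)) = Mul(2, I, Pow(59, Rational(1, 2))) ≈ Mul(15.362, I))
Add(Mul(n, Function('a')(9)), -399) = Add(Mul(Mul(2, I, Pow(59, Rational(1, 2))), -8), -399) = Add(Mul(-16, I, Pow(59, Rational(1, 2))), -399) = Add(-399, Mul(-16, I, Pow(59, Rational(1, 2))))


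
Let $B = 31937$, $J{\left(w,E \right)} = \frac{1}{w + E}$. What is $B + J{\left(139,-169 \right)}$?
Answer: $\frac{958109}{30} \approx 31937.0$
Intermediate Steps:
$J{\left(w,E \right)} = \frac{1}{E + w}$
$B + J{\left(139,-169 \right)} = 31937 + \frac{1}{-169 + 139} = 31937 + \frac{1}{-30} = 31937 - \frac{1}{30} = \frac{958109}{30}$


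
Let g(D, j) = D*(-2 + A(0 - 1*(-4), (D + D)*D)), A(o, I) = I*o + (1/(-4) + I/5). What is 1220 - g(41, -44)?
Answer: -11552483/20 ≈ -5.7762e+5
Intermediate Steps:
A(o, I) = -¼ + I/5 + I*o (A(o, I) = I*o + (1*(-¼) + I*(⅕)) = I*o + (-¼ + I/5) = -¼ + I/5 + I*o)
g(D, j) = D*(-9/4 + 42*D²/5) (g(D, j) = D*(-2 + (-¼ + ((D + D)*D)/5 + ((D + D)*D)*(0 - 1*(-4)))) = D*(-2 + (-¼ + ((2*D)*D)/5 + ((2*D)*D)*(0 + 4))) = D*(-2 + (-¼ + (2*D²)/5 + (2*D²)*4)) = D*(-2 + (-¼ + 2*D²/5 + 8*D²)) = D*(-2 + (-¼ + 42*D²/5)) = D*(-9/4 + 42*D²/5))
1220 - g(41, -44) = 1220 - 3*41*(-15 + 56*41²)/20 = 1220 - 3*41*(-15 + 56*1681)/20 = 1220 - 3*41*(-15 + 94136)/20 = 1220 - 3*41*94121/20 = 1220 - 1*11576883/20 = 1220 - 11576883/20 = -11552483/20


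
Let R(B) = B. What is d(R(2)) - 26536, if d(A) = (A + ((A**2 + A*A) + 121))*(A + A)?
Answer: -26012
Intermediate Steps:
d(A) = 2*A*(121 + A + 2*A**2) (d(A) = (A + ((A**2 + A**2) + 121))*(2*A) = (A + (2*A**2 + 121))*(2*A) = (A + (121 + 2*A**2))*(2*A) = (121 + A + 2*A**2)*(2*A) = 2*A*(121 + A + 2*A**2))
d(R(2)) - 26536 = 2*2*(121 + 2 + 2*2**2) - 26536 = 2*2*(121 + 2 + 2*4) - 26536 = 2*2*(121 + 2 + 8) - 26536 = 2*2*131 - 26536 = 524 - 26536 = -26012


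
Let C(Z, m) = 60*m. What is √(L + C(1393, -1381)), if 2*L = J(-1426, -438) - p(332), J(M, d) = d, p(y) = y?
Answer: I*√83245 ≈ 288.52*I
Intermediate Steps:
L = -385 (L = (-438 - 1*332)/2 = (-438 - 332)/2 = (½)*(-770) = -385)
√(L + C(1393, -1381)) = √(-385 + 60*(-1381)) = √(-385 - 82860) = √(-83245) = I*√83245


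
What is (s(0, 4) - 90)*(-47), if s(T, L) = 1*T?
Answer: 4230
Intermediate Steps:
s(T, L) = T
(s(0, 4) - 90)*(-47) = (0 - 90)*(-47) = -90*(-47) = 4230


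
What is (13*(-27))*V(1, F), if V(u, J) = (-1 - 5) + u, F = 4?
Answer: 1755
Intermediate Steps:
V(u, J) = -6 + u
(13*(-27))*V(1, F) = (13*(-27))*(-6 + 1) = -351*(-5) = 1755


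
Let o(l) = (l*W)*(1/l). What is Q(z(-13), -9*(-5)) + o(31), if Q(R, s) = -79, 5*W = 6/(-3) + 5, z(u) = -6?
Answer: -392/5 ≈ -78.400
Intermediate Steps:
W = 3/5 (W = (6/(-3) + 5)/5 = (-1/3*6 + 5)/5 = (-2 + 5)/5 = (1/5)*3 = 3/5 ≈ 0.60000)
o(l) = 3/5 (o(l) = (l*(3/5))*(1/l) = (3*l/5)/l = 3/5)
Q(z(-13), -9*(-5)) + o(31) = -79 + 3/5 = -392/5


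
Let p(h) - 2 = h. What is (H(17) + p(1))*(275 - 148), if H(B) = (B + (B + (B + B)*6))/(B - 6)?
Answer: 34417/11 ≈ 3128.8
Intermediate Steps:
p(h) = 2 + h
H(B) = 14*B/(-6 + B) (H(B) = (B + (B + (2*B)*6))/(-6 + B) = (B + (B + 12*B))/(-6 + B) = (B + 13*B)/(-6 + B) = (14*B)/(-6 + B) = 14*B/(-6 + B))
(H(17) + p(1))*(275 - 148) = (14*17/(-6 + 17) + (2 + 1))*(275 - 148) = (14*17/11 + 3)*127 = (14*17*(1/11) + 3)*127 = (238/11 + 3)*127 = (271/11)*127 = 34417/11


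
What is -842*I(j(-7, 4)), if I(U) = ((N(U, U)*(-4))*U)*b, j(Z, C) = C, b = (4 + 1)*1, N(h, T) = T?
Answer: 269440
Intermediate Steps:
b = 5 (b = 5*1 = 5)
I(U) = -20*U² (I(U) = ((U*(-4))*U)*5 = ((-4*U)*U)*5 = -4*U²*5 = -20*U²)
-842*I(j(-7, 4)) = -(-16840)*4² = -(-16840)*16 = -842*(-320) = 269440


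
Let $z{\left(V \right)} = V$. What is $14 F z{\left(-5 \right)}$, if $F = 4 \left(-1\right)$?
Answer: $280$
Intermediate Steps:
$F = -4$
$14 F z{\left(-5 \right)} = 14 \left(-4\right) \left(-5\right) = \left(-56\right) \left(-5\right) = 280$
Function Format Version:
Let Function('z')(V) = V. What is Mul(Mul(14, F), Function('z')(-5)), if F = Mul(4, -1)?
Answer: 280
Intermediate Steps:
F = -4
Mul(Mul(14, F), Function('z')(-5)) = Mul(Mul(14, -4), -5) = Mul(-56, -5) = 280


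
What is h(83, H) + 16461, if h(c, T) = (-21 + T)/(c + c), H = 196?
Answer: 2732701/166 ≈ 16462.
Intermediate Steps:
h(c, T) = (-21 + T)/(2*c) (h(c, T) = (-21 + T)/((2*c)) = (-21 + T)*(1/(2*c)) = (-21 + T)/(2*c))
h(83, H) + 16461 = (½)*(-21 + 196)/83 + 16461 = (½)*(1/83)*175 + 16461 = 175/166 + 16461 = 2732701/166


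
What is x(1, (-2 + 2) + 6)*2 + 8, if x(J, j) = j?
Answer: 20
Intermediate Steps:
x(1, (-2 + 2) + 6)*2 + 8 = ((-2 + 2) + 6)*2 + 8 = (0 + 6)*2 + 8 = 6*2 + 8 = 12 + 8 = 20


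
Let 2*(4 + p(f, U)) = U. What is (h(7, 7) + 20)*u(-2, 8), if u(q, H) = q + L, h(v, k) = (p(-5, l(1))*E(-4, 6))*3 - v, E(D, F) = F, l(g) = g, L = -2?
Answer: 200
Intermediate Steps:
p(f, U) = -4 + U/2
h(v, k) = -63 - v (h(v, k) = ((-4 + (1/2)*1)*6)*3 - v = ((-4 + 1/2)*6)*3 - v = -7/2*6*3 - v = -21*3 - v = -63 - v)
u(q, H) = -2 + q (u(q, H) = q - 2 = -2 + q)
(h(7, 7) + 20)*u(-2, 8) = ((-63 - 1*7) + 20)*(-2 - 2) = ((-63 - 7) + 20)*(-4) = (-70 + 20)*(-4) = -50*(-4) = 200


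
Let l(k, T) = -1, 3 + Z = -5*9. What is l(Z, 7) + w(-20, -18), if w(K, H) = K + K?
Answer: -41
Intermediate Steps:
w(K, H) = 2*K
Z = -48 (Z = -3 - 5*9 = -3 - 45 = -48)
l(Z, 7) + w(-20, -18) = -1 + 2*(-20) = -1 - 40 = -41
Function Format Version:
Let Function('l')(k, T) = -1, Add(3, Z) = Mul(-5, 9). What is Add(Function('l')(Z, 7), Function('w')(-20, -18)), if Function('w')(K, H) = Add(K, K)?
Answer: -41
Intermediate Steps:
Function('w')(K, H) = Mul(2, K)
Z = -48 (Z = Add(-3, Mul(-5, 9)) = Add(-3, -45) = -48)
Add(Function('l')(Z, 7), Function('w')(-20, -18)) = Add(-1, Mul(2, -20)) = Add(-1, -40) = -41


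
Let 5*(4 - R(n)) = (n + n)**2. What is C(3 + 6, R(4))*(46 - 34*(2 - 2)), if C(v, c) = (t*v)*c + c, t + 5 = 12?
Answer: -129536/5 ≈ -25907.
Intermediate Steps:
t = 7 (t = -5 + 12 = 7)
R(n) = 4 - 4*n**2/5 (R(n) = 4 - (n + n)**2/5 = 4 - 4*n**2/5)
C(v, c) = c + 7*c*v (C(v, c) = (7*v)*c + c = 7*c*v + c = c + 7*c*v)
C(3 + 6, R(4))*(46 - 34*(2 - 2)) = ((4 - 4/5*4**2)*(1 + 7*(3 + 6)))*(46 - 34*(2 - 2)) = ((4 - 4/5*16)*(1 + 7*9))*(46 - 34*0) = ((4 - 64/5)*(1 + 63))*(46 + 0) = -44/5*64*46 = -2816/5*46 = -129536/5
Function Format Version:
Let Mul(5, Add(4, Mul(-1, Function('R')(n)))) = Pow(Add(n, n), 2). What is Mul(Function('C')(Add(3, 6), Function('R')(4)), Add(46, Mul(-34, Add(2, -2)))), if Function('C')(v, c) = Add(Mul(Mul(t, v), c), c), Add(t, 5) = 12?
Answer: Rational(-129536, 5) ≈ -25907.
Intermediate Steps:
t = 7 (t = Add(-5, 12) = 7)
Function('R')(n) = Add(4, Mul(Rational(-4, 5), Pow(n, 2))) (Function('R')(n) = Add(4, Mul(Rational(-1, 5), Pow(Add(n, n), 2))) = Add(4, Mul(Rational(-1, 5), Pow(Mul(2, n), 2))) = Add(4, Mul(Rational(-1, 5), Mul(4, Pow(n, 2)))) = Add(4, Mul(Rational(-4, 5), Pow(n, 2))))
Function('C')(v, c) = Add(c, Mul(7, c, v)) (Function('C')(v, c) = Add(Mul(Mul(7, v), c), c) = Add(Mul(7, c, v), c) = Add(c, Mul(7, c, v)))
Mul(Function('C')(Add(3, 6), Function('R')(4)), Add(46, Mul(-34, Add(2, -2)))) = Mul(Mul(Add(4, Mul(Rational(-4, 5), Pow(4, 2))), Add(1, Mul(7, Add(3, 6)))), Add(46, Mul(-34, Add(2, -2)))) = Mul(Mul(Add(4, Mul(Rational(-4, 5), 16)), Add(1, Mul(7, 9))), Add(46, Mul(-34, 0))) = Mul(Mul(Add(4, Rational(-64, 5)), Add(1, 63)), Add(46, 0)) = Mul(Mul(Rational(-44, 5), 64), 46) = Mul(Rational(-2816, 5), 46) = Rational(-129536, 5)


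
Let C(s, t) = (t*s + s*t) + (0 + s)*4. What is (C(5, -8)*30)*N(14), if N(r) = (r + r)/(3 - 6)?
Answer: 16800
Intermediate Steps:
C(s, t) = 4*s + 2*s*t (C(s, t) = (s*t + s*t) + s*4 = 2*s*t + 4*s = 4*s + 2*s*t)
N(r) = -2*r/3 (N(r) = (2*r)/(-3) = (2*r)*(-⅓) = -2*r/3)
(C(5, -8)*30)*N(14) = ((2*5*(2 - 8))*30)*(-⅔*14) = ((2*5*(-6))*30)*(-28/3) = -60*30*(-28/3) = -1800*(-28/3) = 16800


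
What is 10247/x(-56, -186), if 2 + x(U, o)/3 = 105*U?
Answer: -10247/17646 ≈ -0.58070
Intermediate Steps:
x(U, o) = -6 + 315*U (x(U, o) = -6 + 3*(105*U) = -6 + 315*U)
10247/x(-56, -186) = 10247/(-6 + 315*(-56)) = 10247/(-6 - 17640) = 10247/(-17646) = 10247*(-1/17646) = -10247/17646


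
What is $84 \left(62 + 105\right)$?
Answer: $14028$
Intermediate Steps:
$84 \left(62 + 105\right) = 84 \cdot 167 = 14028$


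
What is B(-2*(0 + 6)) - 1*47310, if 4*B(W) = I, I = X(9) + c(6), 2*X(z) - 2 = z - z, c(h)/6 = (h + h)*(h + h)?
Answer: -188375/4 ≈ -47094.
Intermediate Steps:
c(h) = 24*h² (c(h) = 6*((h + h)*(h + h)) = 6*((2*h)*(2*h)) = 6*(4*h²) = 24*h²)
X(z) = 1 (X(z) = 1 + (z - z)/2 = 1 + (½)*0 = 1 + 0 = 1)
I = 865 (I = 1 + 24*6² = 1 + 24*36 = 1 + 864 = 865)
B(W) = 865/4 (B(W) = (¼)*865 = 865/4)
B(-2*(0 + 6)) - 1*47310 = 865/4 - 1*47310 = 865/4 - 47310 = -188375/4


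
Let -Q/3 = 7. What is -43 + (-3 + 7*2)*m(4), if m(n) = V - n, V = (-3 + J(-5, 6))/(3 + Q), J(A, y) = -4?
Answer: -1489/18 ≈ -82.722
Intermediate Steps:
Q = -21 (Q = -3*7 = -21)
V = 7/18 (V = (-3 - 4)/(3 - 21) = -7/(-18) = -7*(-1/18) = 7/18 ≈ 0.38889)
m(n) = 7/18 - n
-43 + (-3 + 7*2)*m(4) = -43 + (-3 + 7*2)*(7/18 - 1*4) = -43 + (-3 + 14)*(7/18 - 4) = -43 + 11*(-65/18) = -43 - 715/18 = -1489/18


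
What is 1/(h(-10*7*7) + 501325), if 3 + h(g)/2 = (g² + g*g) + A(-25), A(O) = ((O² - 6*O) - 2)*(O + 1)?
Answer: 1/1424615 ≈ 7.0194e-7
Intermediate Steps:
A(O) = (1 + O)*(-2 + O² - 6*O) (A(O) = (-2 + O² - 6*O)*(1 + O) = (1 + O)*(-2 + O² - 6*O))
h(g) = -37110 + 4*g² (h(g) = -6 + 2*((g² + g*g) + (-2 + (-25)³ - 8*(-25) - 5*(-25)²)) = -6 + 2*((g² + g²) + (-2 - 15625 + 200 - 5*625)) = -6 + 2*(2*g² + (-2 - 15625 + 200 - 3125)) = -6 + 2*(2*g² - 18552) = -6 + 2*(-18552 + 2*g²) = -6 + (-37104 + 4*g²) = -37110 + 4*g²)
1/(h(-10*7*7) + 501325) = 1/((-37110 + 4*(-10*7*7)²) + 501325) = 1/((-37110 + 4*(-70*7)²) + 501325) = 1/((-37110 + 4*(-490)²) + 501325) = 1/((-37110 + 4*240100) + 501325) = 1/((-37110 + 960400) + 501325) = 1/(923290 + 501325) = 1/1424615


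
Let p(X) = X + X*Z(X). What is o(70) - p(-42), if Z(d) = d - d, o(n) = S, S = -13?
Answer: 29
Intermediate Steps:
o(n) = -13
Z(d) = 0
p(X) = X (p(X) = X + X*0 = X + 0 = X)
o(70) - p(-42) = -13 - 1*(-42) = -13 + 42 = 29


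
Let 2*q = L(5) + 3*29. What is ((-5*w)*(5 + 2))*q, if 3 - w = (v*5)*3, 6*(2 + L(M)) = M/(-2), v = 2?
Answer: 319725/8 ≈ 39966.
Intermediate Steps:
L(M) = -2 - M/12 (L(M) = -2 + (M/(-2))/6 = -2 + (M*(-½))/6 = -2 + (-M/2)/6 = -2 - M/12)
w = -27 (w = 3 - 2*5*3 = 3 - 10*3 = 3 - 1*30 = 3 - 30 = -27)
q = 1015/24 (q = ((-2 - 1/12*5) + 3*29)/2 = ((-2 - 5/12) + 87)/2 = (-29/12 + 87)/2 = (½)*(1015/12) = 1015/24 ≈ 42.292)
((-5*w)*(5 + 2))*q = ((-5*(-27))*(5 + 2))*(1015/24) = (135*7)*(1015/24) = 945*(1015/24) = 319725/8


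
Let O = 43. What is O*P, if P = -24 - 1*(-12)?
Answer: -516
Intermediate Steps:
P = -12 (P = -24 + 12 = -12)
O*P = 43*(-12) = -516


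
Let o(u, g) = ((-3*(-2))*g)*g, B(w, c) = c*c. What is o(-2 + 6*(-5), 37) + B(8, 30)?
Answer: 9114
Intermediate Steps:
B(w, c) = c**2
o(u, g) = 6*g**2 (o(u, g) = (6*g)*g = 6*g**2)
o(-2 + 6*(-5), 37) + B(8, 30) = 6*37**2 + 30**2 = 6*1369 + 900 = 8214 + 900 = 9114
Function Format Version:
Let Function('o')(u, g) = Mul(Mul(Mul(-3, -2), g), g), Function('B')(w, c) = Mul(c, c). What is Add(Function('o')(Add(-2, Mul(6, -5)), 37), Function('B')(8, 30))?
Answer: 9114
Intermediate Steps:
Function('B')(w, c) = Pow(c, 2)
Function('o')(u, g) = Mul(6, Pow(g, 2)) (Function('o')(u, g) = Mul(Mul(6, g), g) = Mul(6, Pow(g, 2)))
Add(Function('o')(Add(-2, Mul(6, -5)), 37), Function('B')(8, 30)) = Add(Mul(6, Pow(37, 2)), Pow(30, 2)) = Add(Mul(6, 1369), 900) = Add(8214, 900) = 9114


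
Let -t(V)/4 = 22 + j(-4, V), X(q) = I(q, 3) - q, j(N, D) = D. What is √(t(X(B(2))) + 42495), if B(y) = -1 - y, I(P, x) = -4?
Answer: √42411 ≈ 205.94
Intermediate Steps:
X(q) = -4 - q
t(V) = -88 - 4*V (t(V) = -4*(22 + V) = -88 - 4*V)
√(t(X(B(2))) + 42495) = √((-88 - 4*(-4 - (-1 - 1*2))) + 42495) = √((-88 - 4*(-4 - (-1 - 2))) + 42495) = √((-88 - 4*(-4 - 1*(-3))) + 42495) = √((-88 - 4*(-4 + 3)) + 42495) = √((-88 - 4*(-1)) + 42495) = √((-88 + 4) + 42495) = √(-84 + 42495) = √42411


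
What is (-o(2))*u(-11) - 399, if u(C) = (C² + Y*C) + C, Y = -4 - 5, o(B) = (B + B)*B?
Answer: -2071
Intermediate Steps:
o(B) = 2*B² (o(B) = (2*B)*B = 2*B²)
Y = -9
u(C) = C² - 8*C (u(C) = (C² - 9*C) + C = C² - 8*C)
(-o(2))*u(-11) - 399 = (-2*2²)*(-11*(-8 - 11)) - 399 = (-2*4)*(-11*(-19)) - 399 = -1*8*209 - 399 = -8*209 - 399 = -1672 - 399 = -2071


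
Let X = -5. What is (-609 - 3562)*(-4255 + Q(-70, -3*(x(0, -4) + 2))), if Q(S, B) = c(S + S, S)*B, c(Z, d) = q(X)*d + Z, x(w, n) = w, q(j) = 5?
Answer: 5484865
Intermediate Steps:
c(Z, d) = Z + 5*d (c(Z, d) = 5*d + Z = Z + 5*d)
Q(S, B) = 7*B*S (Q(S, B) = ((S + S) + 5*S)*B = (2*S + 5*S)*B = (7*S)*B = 7*B*S)
(-609 - 3562)*(-4255 + Q(-70, -3*(x(0, -4) + 2))) = (-609 - 3562)*(-4255 + 7*(-3*(0 + 2))*(-70)) = -4171*(-4255 + 7*(-3*2)*(-70)) = -4171*(-4255 + 7*(-6)*(-70)) = -4171*(-4255 + 2940) = -4171*(-1315) = 5484865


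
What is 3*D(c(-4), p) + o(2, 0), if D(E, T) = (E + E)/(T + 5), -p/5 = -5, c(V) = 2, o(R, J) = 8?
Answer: 42/5 ≈ 8.4000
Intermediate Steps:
p = 25 (p = -5*(-5) = 25)
D(E, T) = 2*E/(5 + T) (D(E, T) = (2*E)/(5 + T) = 2*E/(5 + T))
3*D(c(-4), p) + o(2, 0) = 3*(2*2/(5 + 25)) + 8 = 3*(2*2/30) + 8 = 3*(2*2*(1/30)) + 8 = 3*(2/15) + 8 = ⅖ + 8 = 42/5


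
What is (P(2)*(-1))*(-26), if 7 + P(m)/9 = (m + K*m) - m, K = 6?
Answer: 1170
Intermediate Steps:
P(m) = -63 + 54*m (P(m) = -63 + 9*((m + 6*m) - m) = -63 + 9*(7*m - m) = -63 + 9*(6*m) = -63 + 54*m)
(P(2)*(-1))*(-26) = ((-63 + 54*2)*(-1))*(-26) = ((-63 + 108)*(-1))*(-26) = (45*(-1))*(-26) = -45*(-26) = 1170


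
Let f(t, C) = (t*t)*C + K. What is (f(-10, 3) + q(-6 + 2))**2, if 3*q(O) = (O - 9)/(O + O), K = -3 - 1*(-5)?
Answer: 52722121/576 ≈ 91532.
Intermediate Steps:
K = 2 (K = -3 + 5 = 2)
q(O) = (-9 + O)/(6*O) (q(O) = ((O - 9)/(O + O))/3 = ((-9 + O)/((2*O)))/3 = ((-9 + O)*(1/(2*O)))/3 = ((-9 + O)/(2*O))/3 = (-9 + O)/(6*O))
f(t, C) = 2 + C*t**2 (f(t, C) = (t*t)*C + 2 = t**2*C + 2 = C*t**2 + 2 = 2 + C*t**2)
(f(-10, 3) + q(-6 + 2))**2 = ((2 + 3*(-10)**2) + (-9 + (-6 + 2))/(6*(-6 + 2)))**2 = ((2 + 3*100) + (1/6)*(-9 - 4)/(-4))**2 = ((2 + 300) + (1/6)*(-1/4)*(-13))**2 = (302 + 13/24)**2 = (7261/24)**2 = 52722121/576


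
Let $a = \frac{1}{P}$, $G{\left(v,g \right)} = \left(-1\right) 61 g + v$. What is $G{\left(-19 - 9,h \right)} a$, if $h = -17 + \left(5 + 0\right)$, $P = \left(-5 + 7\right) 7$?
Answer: $\frac{352}{7} \approx 50.286$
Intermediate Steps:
$P = 14$ ($P = 2 \cdot 7 = 14$)
$h = -12$ ($h = -17 + 5 = -12$)
$G{\left(v,g \right)} = v - 61 g$ ($G{\left(v,g \right)} = - 61 g + v = v - 61 g$)
$a = \frac{1}{14} \approx 0.071429$
$G{\left(-19 - 9,h \right)} a = \left(\left(-19 - 9\right) - -732\right) \frac{1}{14} = \left(-28 + 732\right) \frac{1}{14} = 704 \cdot \frac{1}{14} = \frac{352}{7}$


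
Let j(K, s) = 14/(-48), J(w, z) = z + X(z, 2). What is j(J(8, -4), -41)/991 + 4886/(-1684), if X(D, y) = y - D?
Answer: -29055103/10013064 ≈ -2.9017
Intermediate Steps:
J(w, z) = 2 (J(w, z) = z + (2 - z) = 2)
j(K, s) = -7/24 (j(K, s) = 14*(-1/48) = -7/24)
j(J(8, -4), -41)/991 + 4886/(-1684) = -7/24/991 + 4886/(-1684) = -7/24*1/991 + 4886*(-1/1684) = -7/23784 - 2443/842 = -29055103/10013064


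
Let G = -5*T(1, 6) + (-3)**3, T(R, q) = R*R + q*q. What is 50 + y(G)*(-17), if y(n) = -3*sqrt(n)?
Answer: 50 + 102*I*sqrt(53) ≈ 50.0 + 742.57*I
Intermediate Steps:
T(R, q) = R**2 + q**2
G = -212 (G = -5*(1**2 + 6**2) + (-3)**3 = -5*(1 + 36) - 27 = -5*37 - 27 = -185 - 27 = -212)
50 + y(G)*(-17) = 50 - 6*I*sqrt(53)*(-17) = 50 + 102*I*sqrt(53)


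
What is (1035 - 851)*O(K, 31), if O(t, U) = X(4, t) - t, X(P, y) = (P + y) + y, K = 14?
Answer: 3312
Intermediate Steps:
X(P, y) = P + 2*y
O(t, U) = 4 + t (O(t, U) = (4 + 2*t) - t = 4 + t)
(1035 - 851)*O(K, 31) = (1035 - 851)*(4 + 14) = 184*18 = 3312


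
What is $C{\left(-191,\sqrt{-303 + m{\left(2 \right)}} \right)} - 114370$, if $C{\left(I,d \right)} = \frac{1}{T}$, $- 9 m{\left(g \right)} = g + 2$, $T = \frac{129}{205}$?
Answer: $- \frac{14753525}{129} \approx -1.1437 \cdot 10^{5}$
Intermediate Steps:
$T = \frac{129}{205}$ ($T = 129 \cdot \frac{1}{205} = \frac{129}{205} \approx 0.62927$)
$m{\left(g \right)} = - \frac{2}{9} - \frac{g}{9}$ ($m{\left(g \right)} = - \frac{g + 2}{9} = - \frac{2 + g}{9} = - \frac{2}{9} - \frac{g}{9}$)
$C{\left(I,d \right)} = \frac{205}{129}$ ($C{\left(I,d \right)} = \frac{1}{\frac{129}{205}} = \frac{205}{129}$)
$C{\left(-191,\sqrt{-303 + m{\left(2 \right)}} \right)} - 114370 = \frac{205}{129} - 114370 = - \frac{14753525}{129}$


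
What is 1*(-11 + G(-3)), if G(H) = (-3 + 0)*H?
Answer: -2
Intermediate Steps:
G(H) = -3*H
1*(-11 + G(-3)) = 1*(-11 - 3*(-3)) = 1*(-11 + 9) = 1*(-2) = -2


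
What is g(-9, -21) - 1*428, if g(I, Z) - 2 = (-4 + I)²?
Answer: -257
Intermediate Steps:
g(I, Z) = 2 + (-4 + I)²
g(-9, -21) - 1*428 = (2 + (-4 - 9)²) - 1*428 = (2 + (-13)²) - 428 = (2 + 169) - 428 = 171 - 428 = -257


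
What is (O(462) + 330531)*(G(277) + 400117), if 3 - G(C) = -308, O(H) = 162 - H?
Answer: 132233738868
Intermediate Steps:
G(C) = 311 (G(C) = 3 - 1*(-308) = 3 + 308 = 311)
(O(462) + 330531)*(G(277) + 400117) = ((162 - 1*462) + 330531)*(311 + 400117) = ((162 - 462) + 330531)*400428 = (-300 + 330531)*400428 = 330231*400428 = 132233738868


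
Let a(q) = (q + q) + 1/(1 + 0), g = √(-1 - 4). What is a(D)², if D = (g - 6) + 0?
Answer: 101 - 44*I*√5 ≈ 101.0 - 98.387*I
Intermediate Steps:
g = I*√5 (g = √(-5) = I*√5 ≈ 2.2361*I)
D = -6 + I*√5 (D = (I*√5 - 6) + 0 = (-6 + I*√5) + 0 = -6 + I*√5 ≈ -6.0 + 2.2361*I)
a(q) = 1 + 2*q (a(q) = 2*q + 1/1 = 2*q + 1 = 1 + 2*q)
a(D)² = (1 + 2*(-6 + I*√5))² = (1 + (-12 + 2*I*√5))² = (-11 + 2*I*√5)²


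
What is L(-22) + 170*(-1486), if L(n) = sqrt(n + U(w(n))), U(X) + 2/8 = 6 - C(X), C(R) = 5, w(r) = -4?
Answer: -252620 + I*sqrt(85)/2 ≈ -2.5262e+5 + 4.6098*I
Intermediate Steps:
U(X) = 3/4 (U(X) = -1/4 + (6 - 1*5) = -1/4 + (6 - 5) = -1/4 + 1 = 3/4)
L(n) = sqrt(3/4 + n) (L(n) = sqrt(n + 3/4) = sqrt(3/4 + n))
L(-22) + 170*(-1486) = sqrt(3 + 4*(-22))/2 + 170*(-1486) = sqrt(3 - 88)/2 - 252620 = sqrt(-85)/2 - 252620 = (I*sqrt(85))/2 - 252620 = I*sqrt(85)/2 - 252620 = -252620 + I*sqrt(85)/2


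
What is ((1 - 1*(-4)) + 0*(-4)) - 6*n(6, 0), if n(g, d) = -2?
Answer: 17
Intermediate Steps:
((1 - 1*(-4)) + 0*(-4)) - 6*n(6, 0) = ((1 - 1*(-4)) + 0*(-4)) - 6*(-2) = ((1 + 4) + 0) + 12 = (5 + 0) + 12 = 5 + 12 = 17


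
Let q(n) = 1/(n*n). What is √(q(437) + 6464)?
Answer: √1234423617/437 ≈ 80.399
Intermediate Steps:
q(n) = n⁻² (q(n) = 1/(n²) = n⁻²)
√(q(437) + 6464) = √(437⁻² + 6464) = √(1/190969 + 6464) = √(1234423617/190969) = √1234423617/437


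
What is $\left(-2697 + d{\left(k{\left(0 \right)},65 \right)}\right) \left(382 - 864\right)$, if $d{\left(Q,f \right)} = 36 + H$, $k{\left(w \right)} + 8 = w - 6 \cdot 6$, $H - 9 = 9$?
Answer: $1273926$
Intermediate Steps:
$H = 18$ ($H = 9 + 9 = 18$)
$k{\left(w \right)} = -44 + w$ ($k{\left(w \right)} = -8 + \left(w - 6 \cdot 6\right) = -8 + \left(w - 36\right) = -8 + \left(-36 + w\right) = -44 + w$)
$d{\left(Q,f \right)} = 54$ ($d{\left(Q,f \right)} = 36 + 18 = 54$)
$\left(-2697 + d{\left(k{\left(0 \right)},65 \right)}\right) \left(382 - 864\right) = \left(-2697 + 54\right) \left(382 - 864\right) = \left(-2643\right) \left(-482\right) = 1273926$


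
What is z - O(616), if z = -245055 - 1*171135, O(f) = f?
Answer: -416806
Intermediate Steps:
z = -416190 (z = -245055 - 171135 = -416190)
z - O(616) = -416190 - 1*616 = -416190 - 616 = -416806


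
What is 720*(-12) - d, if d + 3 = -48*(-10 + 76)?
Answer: -5469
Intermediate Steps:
d = -3171 (d = -3 - 48*(-10 + 76) = -3 - 48*66 = -3 - 3168 = -3171)
720*(-12) - d = 720*(-12) - 1*(-3171) = -8640 + 3171 = -5469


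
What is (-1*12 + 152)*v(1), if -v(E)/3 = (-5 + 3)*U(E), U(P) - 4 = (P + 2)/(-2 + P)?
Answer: 840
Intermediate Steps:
U(P) = 4 + (2 + P)/(-2 + P) (U(P) = 4 + (P + 2)/(-2 + P) = 4 + (2 + P)/(-2 + P))
v(E) = 6*(-6 + 5*E)/(-2 + E) (v(E) = -3*(-5 + 3)*(-6 + 5*E)/(-2 + E) = -(-6)*(-6 + 5*E)/(-2 + E) = 6*(-6 + 5*E)/(-2 + E))
(-1*12 + 152)*v(1) = (-1*12 + 152)*(6*(-6 + 5*1)/(-2 + 1)) = (-12 + 152)*(6*(-6 + 5)/(-1)) = 140*(6*(-1)*(-1)) = 140*6 = 840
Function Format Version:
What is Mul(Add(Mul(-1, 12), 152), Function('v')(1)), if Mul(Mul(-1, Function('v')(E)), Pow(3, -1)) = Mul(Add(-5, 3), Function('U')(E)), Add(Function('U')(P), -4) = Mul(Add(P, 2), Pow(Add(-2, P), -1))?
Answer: 840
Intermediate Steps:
Function('U')(P) = Add(4, Mul(Pow(Add(-2, P), -1), Add(2, P))) (Function('U')(P) = Add(4, Mul(Add(P, 2), Pow(Add(-2, P), -1))) = Add(4, Mul(Add(2, P), Pow(Add(-2, P), -1))) = Add(4, Mul(Pow(Add(-2, P), -1), Add(2, P))))
Function('v')(E) = Mul(6, Pow(Add(-2, E), -1), Add(-6, Mul(5, E))) (Function('v')(E) = Mul(-3, Mul(Add(-5, 3), Mul(Pow(Add(-2, E), -1), Add(-6, Mul(5, E))))) = Mul(-3, Mul(-2, Mul(Pow(Add(-2, E), -1), Add(-6, Mul(5, E))))) = Mul(-3, Mul(-2, Pow(Add(-2, E), -1), Add(-6, Mul(5, E)))) = Mul(6, Pow(Add(-2, E), -1), Add(-6, Mul(5, E))))
Mul(Add(Mul(-1, 12), 152), Function('v')(1)) = Mul(Add(Mul(-1, 12), 152), Mul(6, Pow(Add(-2, 1), -1), Add(-6, Mul(5, 1)))) = Mul(Add(-12, 152), Mul(6, Pow(-1, -1), Add(-6, 5))) = Mul(140, Mul(6, -1, -1)) = Mul(140, 6) = 840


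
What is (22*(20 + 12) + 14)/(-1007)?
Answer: -718/1007 ≈ -0.71301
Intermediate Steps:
(22*(20 + 12) + 14)/(-1007) = (22*32 + 14)*(-1/1007) = (704 + 14)*(-1/1007) = 718*(-1/1007) = -718/1007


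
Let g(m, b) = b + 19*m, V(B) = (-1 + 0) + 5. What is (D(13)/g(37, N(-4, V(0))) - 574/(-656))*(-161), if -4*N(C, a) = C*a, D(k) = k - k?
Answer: -1127/8 ≈ -140.88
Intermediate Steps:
D(k) = 0
V(B) = 4 (V(B) = -1 + 5 = 4)
N(C, a) = -C*a/4
(D(13)/g(37, N(-4, V(0))) - 574/(-656))*(-161) = (0/(-¼*(-4)*4 + 19*37) - 574/(-656))*(-161) = (0/(4 + 703) - 574*(-1/656))*(-161) = (0/707 + 7/8)*(-161) = (0*(1/707) + 7/8)*(-161) = (0 + 7/8)*(-161) = (7/8)*(-161) = -1127/8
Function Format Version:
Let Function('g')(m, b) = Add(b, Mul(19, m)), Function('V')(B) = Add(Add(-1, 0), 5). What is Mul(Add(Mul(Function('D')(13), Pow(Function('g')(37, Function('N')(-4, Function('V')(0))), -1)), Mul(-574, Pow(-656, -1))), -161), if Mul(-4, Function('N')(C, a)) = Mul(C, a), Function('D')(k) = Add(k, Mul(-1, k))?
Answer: Rational(-1127, 8) ≈ -140.88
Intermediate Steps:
Function('D')(k) = 0
Function('V')(B) = 4 (Function('V')(B) = Add(-1, 5) = 4)
Function('N')(C, a) = Mul(Rational(-1, 4), C, a) (Function('N')(C, a) = Mul(Rational(-1, 4), Mul(C, a)) = Mul(Rational(-1, 4), C, a))
Mul(Add(Mul(Function('D')(13), Pow(Function('g')(37, Function('N')(-4, Function('V')(0))), -1)), Mul(-574, Pow(-656, -1))), -161) = Mul(Add(Mul(0, Pow(Add(Mul(Rational(-1, 4), -4, 4), Mul(19, 37)), -1)), Mul(-574, Pow(-656, -1))), -161) = Mul(Add(Mul(0, Pow(Add(4, 703), -1)), Mul(-574, Rational(-1, 656))), -161) = Mul(Add(Mul(0, Pow(707, -1)), Rational(7, 8)), -161) = Mul(Add(Mul(0, Rational(1, 707)), Rational(7, 8)), -161) = Mul(Add(0, Rational(7, 8)), -161) = Mul(Rational(7, 8), -161) = Rational(-1127, 8)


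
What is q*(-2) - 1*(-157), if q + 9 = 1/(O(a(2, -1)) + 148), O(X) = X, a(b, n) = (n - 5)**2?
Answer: 16099/92 ≈ 174.99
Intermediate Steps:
a(b, n) = (-5 + n)**2
q = -1655/184 (q = -9 + 1/((-5 - 1)**2 + 148) = -9 + 1/((-6)**2 + 148) = -9 + 1/(36 + 148) = -9 + 1/184 = -1655/184 ≈ -8.9946)
q*(-2) - 1*(-157) = -1655/184*(-2) - 1*(-157) = 1655/92 + 157 = 16099/92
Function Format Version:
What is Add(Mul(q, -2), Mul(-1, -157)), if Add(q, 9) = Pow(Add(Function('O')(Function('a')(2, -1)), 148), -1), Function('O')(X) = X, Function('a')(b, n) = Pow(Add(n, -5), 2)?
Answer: Rational(16099, 92) ≈ 174.99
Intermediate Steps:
Function('a')(b, n) = Pow(Add(-5, n), 2)
q = Rational(-1655, 184) (q = Add(-9, Pow(Add(Pow(Add(-5, -1), 2), 148), -1)) = Add(-9, Pow(Add(Pow(-6, 2), 148), -1)) = Add(-9, Pow(Add(36, 148), -1)) = Add(-9, Pow(184, -1)) = Add(-9, Rational(1, 184)) = Rational(-1655, 184) ≈ -8.9946)
Add(Mul(q, -2), Mul(-1, -157)) = Add(Mul(Rational(-1655, 184), -2), Mul(-1, -157)) = Add(Rational(1655, 92), 157) = Rational(16099, 92)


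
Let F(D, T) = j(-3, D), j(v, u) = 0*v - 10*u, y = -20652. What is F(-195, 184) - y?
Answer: 22602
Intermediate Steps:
j(v, u) = -10*u (j(v, u) = 0 - 10*u = -10*u)
F(D, T) = -10*D
F(-195, 184) - y = -10*(-195) - 1*(-20652) = 1950 + 20652 = 22602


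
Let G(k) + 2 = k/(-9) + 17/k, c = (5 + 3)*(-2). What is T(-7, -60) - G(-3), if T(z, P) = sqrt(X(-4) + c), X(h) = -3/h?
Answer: 22/3 + I*sqrt(61)/2 ≈ 7.3333 + 3.9051*I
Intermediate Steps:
c = -16 (c = 8*(-2) = -16)
T(z, P) = I*sqrt(61)/2 (T(z, P) = sqrt(-3/(-4) - 16) = sqrt(-3*(-1/4) - 16) = sqrt(3/4 - 16) = sqrt(-61/4) = I*sqrt(61)/2)
G(k) = -2 + 17/k - k/9 (G(k) = -2 + (k/(-9) + 17/k) = -2 + (k*(-1/9) + 17/k) = -2 + (-k/9 + 17/k) = -2 + (17/k - k/9) = -2 + 17/k - k/9)
T(-7, -60) - G(-3) = I*sqrt(61)/2 - (-2 + 17/(-3) - 1/9*(-3)) = I*sqrt(61)/2 - (-2 + 17*(-1/3) + 1/3) = I*sqrt(61)/2 - (-2 - 17/3 + 1/3) = I*sqrt(61)/2 - 1*(-22/3) = I*sqrt(61)/2 + 22/3 = 22/3 + I*sqrt(61)/2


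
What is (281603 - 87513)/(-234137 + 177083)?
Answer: -97045/28527 ≈ -3.4019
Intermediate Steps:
(281603 - 87513)/(-234137 + 177083) = 194090/(-57054) = 194090*(-1/57054) = -97045/28527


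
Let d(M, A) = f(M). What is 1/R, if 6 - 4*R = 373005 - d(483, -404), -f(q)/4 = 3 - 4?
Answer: -4/372995 ≈ -1.0724e-5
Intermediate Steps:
f(q) = 4 (f(q) = -4*(3 - 4) = -4*(-1) = 4)
d(M, A) = 4
R = -372995/4 (R = 3/2 - (373005 - 1*4)/4 = 3/2 - (373005 - 4)/4 = 3/2 - 1/4*373001 = 3/2 - 373001/4 = -372995/4 ≈ -93249.)
1/R = 1/(-372995/4) = -4/372995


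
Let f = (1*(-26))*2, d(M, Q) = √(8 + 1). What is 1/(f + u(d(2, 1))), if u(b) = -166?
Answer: -1/218 ≈ -0.0045872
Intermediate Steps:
d(M, Q) = 3 (d(M, Q) = √9 = 3)
f = -52 (f = -26*2 = -52)
1/(f + u(d(2, 1))) = 1/(-52 - 166) = 1/(-218) = -1/218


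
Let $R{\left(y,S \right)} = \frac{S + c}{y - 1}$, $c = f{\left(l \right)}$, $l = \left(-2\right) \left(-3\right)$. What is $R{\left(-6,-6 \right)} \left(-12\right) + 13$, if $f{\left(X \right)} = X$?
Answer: $13$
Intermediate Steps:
$l = 6$
$c = 6$
$R{\left(y,S \right)} = \frac{6 + S}{-1 + y}$ ($R{\left(y,S \right)} = \frac{S + 6}{y - 1} = \frac{6 + S}{-1 + y}$)
$R{\left(-6,-6 \right)} \left(-12\right) + 13 = \frac{6 - 6}{-1 - 6} \left(-12\right) + 13 = \frac{1}{-7} \cdot 0 \left(-12\right) + 13 = \left(- \frac{1}{7}\right) 0 \left(-12\right) + 13 = 0 \left(-12\right) + 13 = 0 + 13 = 13$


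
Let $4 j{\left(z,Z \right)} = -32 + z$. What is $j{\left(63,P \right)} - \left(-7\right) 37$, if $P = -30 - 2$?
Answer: $\frac{1067}{4} \approx 266.75$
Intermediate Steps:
$P = -32$
$j{\left(z,Z \right)} = -8 + \frac{z}{4}$ ($j{\left(z,Z \right)} = \frac{-32 + z}{4} = -8 + \frac{z}{4}$)
$j{\left(63,P \right)} - \left(-7\right) 37 = \left(-8 + \frac{1}{4} \cdot 63\right) - \left(-7\right) 37 = \left(-8 + \frac{63}{4}\right) - -259 = \frac{31}{4} + 259 = \frac{1067}{4}$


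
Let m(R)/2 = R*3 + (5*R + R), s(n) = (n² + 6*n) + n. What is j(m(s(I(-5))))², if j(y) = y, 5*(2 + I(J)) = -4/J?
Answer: 11408803344/390625 ≈ 29207.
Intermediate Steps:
I(J) = -2 - 4/(5*J) (I(J) = -2 + (-4/J)/5 = -2 - 4/(5*J))
s(n) = n² + 7*n
m(R) = 18*R (m(R) = 2*(R*3 + (5*R + R)) = 2*(3*R + 6*R) = 2*(9*R) = 18*R)
j(m(s(I(-5))))² = (18*((-2 - ⅘/(-5))*(7 + (-2 - ⅘/(-5)))))² = (18*((-2 - ⅘*(-⅕))*(7 + (-2 - ⅘*(-⅕)))))² = (18*((-2 + 4/25)*(7 + (-2 + 4/25))))² = (18*(-46*(7 - 46/25)/25))² = (18*(-46/25*129/25))² = (18*(-5934/625))² = (-106812/625)² = 11408803344/390625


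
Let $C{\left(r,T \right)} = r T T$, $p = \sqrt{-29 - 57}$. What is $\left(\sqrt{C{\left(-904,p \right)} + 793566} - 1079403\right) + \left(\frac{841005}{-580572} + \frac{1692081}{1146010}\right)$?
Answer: $- \frac{39898410877567271}{36963406540} + 89 \sqrt{110} \approx -1.0785 \cdot 10^{6}$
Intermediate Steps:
$p = i \sqrt{86}$ ($p = \sqrt{-29 - 57} = \sqrt{-86} = i \sqrt{86} \approx 9.2736 i$)
$C{\left(r,T \right)} = r T^{2}$ ($C{\left(r,T \right)} = T r T = r T^{2}$)
$\left(\sqrt{C{\left(-904,p \right)} + 793566} - 1079403\right) + \left(\frac{841005}{-580572} + \frac{1692081}{1146010}\right) = \left(\sqrt{- 904 \left(i \sqrt{86}\right)^{2} + 793566} - 1079403\right) + \left(\frac{841005}{-580572} + \frac{1692081}{1146010}\right) = \left(\sqrt{\left(-904\right) \left(-86\right) + 793566} - 1079403\right) + \left(841005 \left(- \frac{1}{580572}\right) + 1692081 \cdot \frac{1}{1146010}\right) = \left(\sqrt{77744 + 793566} - 1079403\right) + \left(- \frac{93445}{64508} + \frac{1692081}{1146010}\right) = \left(\sqrt{871310} - 1079403\right) + \frac{1031928349}{36963406540} = \left(89 \sqrt{110} - 1079403\right) + \frac{1031928349}{36963406540} = \left(-1079403 + 89 \sqrt{110}\right) + \frac{1031928349}{36963406540} = - \frac{39898410877567271}{36963406540} + 89 \sqrt{110}$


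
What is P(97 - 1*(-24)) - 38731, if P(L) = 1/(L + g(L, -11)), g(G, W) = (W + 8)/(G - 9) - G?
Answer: -116305/3 ≈ -38768.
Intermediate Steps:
g(G, W) = -G + (8 + W)/(-9 + G) (g(G, W) = (8 + W)/(-9 + G) - G = -G + (8 + W)/(-9 + G))
P(L) = 1/(L + (-3 - L² + 9*L)/(-9 + L)) (P(L) = 1/(L + (8 - 11 - L² + 9*L)/(-9 + L)) = 1/(L + (-3 - L² + 9*L)/(-9 + L)))
P(97 - 1*(-24)) - 38731 = (3 - (97 - 1*(-24))/3) - 38731 = (3 - (97 + 24)/3) - 38731 = (3 - ⅓*121) - 38731 = (3 - 121/3) - 38731 = -112/3 - 38731 = -116305/3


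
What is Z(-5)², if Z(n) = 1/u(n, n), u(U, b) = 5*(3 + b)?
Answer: 1/100 ≈ 0.010000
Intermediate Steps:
u(U, b) = 15 + 5*b
Z(n) = 1/(15 + 5*n)
Z(-5)² = (1/(5*(3 - 5)))² = ((⅕)/(-2))² = ((⅕)*(-½))² = (-⅒)² = 1/100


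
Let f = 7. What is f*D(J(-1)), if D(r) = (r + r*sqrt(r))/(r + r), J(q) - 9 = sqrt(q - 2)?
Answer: 7/2 + 7*sqrt(9 + I*sqrt(3))/2 ≈ 14.048 + 1.0058*I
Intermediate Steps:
J(q) = 9 + sqrt(-2 + q) (J(q) = 9 + sqrt(q - 2) = 9 + sqrt(-2 + q))
D(r) = (r + r**(3/2))/(2*r) (D(r) = (r + r**(3/2))/((2*r)) = (r + r**(3/2))*(1/(2*r)) = (r + r**(3/2))/(2*r))
f*D(J(-1)) = 7*(1/2 + sqrt(9 + sqrt(-2 - 1))/2) = 7*(1/2 + sqrt(9 + sqrt(-3))/2) = 7*(1/2 + sqrt(9 + I*sqrt(3))/2) = 7/2 + 7*sqrt(9 + I*sqrt(3))/2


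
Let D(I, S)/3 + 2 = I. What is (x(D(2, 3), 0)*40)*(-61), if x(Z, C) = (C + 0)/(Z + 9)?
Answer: 0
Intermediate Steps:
D(I, S) = -6 + 3*I
x(Z, C) = C/(9 + Z)
(x(D(2, 3), 0)*40)*(-61) = ((0/(9 + (-6 + 3*2)))*40)*(-61) = ((0/(9 + (-6 + 6)))*40)*(-61) = ((0/(9 + 0))*40)*(-61) = ((0/9)*40)*(-61) = ((0*(⅑))*40)*(-61) = (0*40)*(-61) = 0*(-61) = 0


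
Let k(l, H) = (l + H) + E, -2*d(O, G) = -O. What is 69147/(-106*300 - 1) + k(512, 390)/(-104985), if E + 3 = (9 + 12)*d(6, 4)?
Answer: -7289990357/3338627985 ≈ -2.1835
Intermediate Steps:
d(O, G) = O/2 (d(O, G) = -(-1)*O/2 = O/2)
E = 60 (E = -3 + (9 + 12)*((1/2)*6) = -3 + 21*3 = -3 + 63 = 60)
k(l, H) = 60 + H + l (k(l, H) = (l + H) + 60 = (H + l) + 60 = 60 + H + l)
69147/(-106*300 - 1) + k(512, 390)/(-104985) = 69147/(-106*300 - 1) + (60 + 390 + 512)/(-104985) = 69147/(-31800 - 1) + 962*(-1/104985) = 69147/(-31801) - 962/104985 = 69147*(-1/31801) - 962/104985 = -69147/31801 - 962/104985 = -7289990357/3338627985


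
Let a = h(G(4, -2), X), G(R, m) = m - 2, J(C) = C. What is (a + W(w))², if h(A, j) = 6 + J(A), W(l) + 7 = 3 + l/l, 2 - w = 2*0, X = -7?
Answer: 1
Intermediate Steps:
G(R, m) = -2 + m
w = 2 (w = 2 - 2*0 = 2 - 1*0 = 2 + 0 = 2)
W(l) = -3 (W(l) = -7 + (3 + l/l) = -7 + (3 + 1) = -7 + 4 = -3)
h(A, j) = 6 + A
a = 2 (a = 6 + (-2 - 2) = 6 - 4 = 2)
(a + W(w))² = (2 - 3)² = (-1)² = 1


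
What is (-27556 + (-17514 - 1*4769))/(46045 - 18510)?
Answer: -49839/27535 ≈ -1.8100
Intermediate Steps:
(-27556 + (-17514 - 1*4769))/(46045 - 18510) = (-27556 + (-17514 - 4769))/27535 = (-27556 - 22283)*(1/27535) = -49839*1/27535 = -49839/27535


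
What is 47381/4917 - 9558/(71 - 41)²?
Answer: -241877/245850 ≈ -0.98384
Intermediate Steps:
47381/4917 - 9558/(71 - 41)² = 47381*(1/4917) - 9558/(30²) = 47381/4917 - 9558/900 = 47381/4917 - 9558*1/900 = 47381/4917 - 531/50 = -241877/245850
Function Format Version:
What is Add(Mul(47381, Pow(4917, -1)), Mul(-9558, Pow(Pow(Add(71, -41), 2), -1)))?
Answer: Rational(-241877, 245850) ≈ -0.98384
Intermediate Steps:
Add(Mul(47381, Pow(4917, -1)), Mul(-9558, Pow(Pow(Add(71, -41), 2), -1))) = Add(Mul(47381, Rational(1, 4917)), Mul(-9558, Pow(Pow(30, 2), -1))) = Add(Rational(47381, 4917), Mul(-9558, Pow(900, -1))) = Add(Rational(47381, 4917), Mul(-9558, Rational(1, 900))) = Add(Rational(47381, 4917), Rational(-531, 50)) = Rational(-241877, 245850)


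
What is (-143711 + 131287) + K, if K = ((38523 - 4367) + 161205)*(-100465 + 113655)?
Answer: 2576799166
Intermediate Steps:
K = 2576811590 (K = (34156 + 161205)*13190 = 195361*13190 = 2576811590)
(-143711 + 131287) + K = (-143711 + 131287) + 2576811590 = -12424 + 2576811590 = 2576799166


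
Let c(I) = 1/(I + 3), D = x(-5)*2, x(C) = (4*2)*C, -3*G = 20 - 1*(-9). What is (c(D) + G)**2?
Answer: 4999696/53361 ≈ 93.696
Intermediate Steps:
G = -29/3 (G = -(20 - 1*(-9))/3 = -(20 + 9)/3 = -1/3*29 = -29/3 ≈ -9.6667)
x(C) = 8*C
D = -80 (D = (8*(-5))*2 = -40*2 = -80)
c(I) = 1/(3 + I)
(c(D) + G)**2 = (1/(3 - 80) - 29/3)**2 = (1/(-77) - 29/3)**2 = (-1/77 - 29/3)**2 = (-2236/231)**2 = 4999696/53361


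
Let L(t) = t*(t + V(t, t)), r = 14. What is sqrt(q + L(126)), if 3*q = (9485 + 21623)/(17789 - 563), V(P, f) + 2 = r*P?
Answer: sqrt(16205209454)/261 ≈ 487.74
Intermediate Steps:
V(P, f) = -2 + 14*P
L(t) = t*(-2 + 15*t) (L(t) = t*(t + (-2 + 14*t)) = t*(-2 + 15*t))
q = 1414/2349 (q = ((9485 + 21623)/(17789 - 563))/3 = (31108/17226)/3 = (31108*(1/17226))/3 = (1/3)*(1414/783) = 1414/2349 ≈ 0.60196)
sqrt(q + L(126)) = sqrt(1414/2349 + 126*(-2 + 15*126)) = sqrt(1414/2349 + 126*(-2 + 1890)) = sqrt(1414/2349 + 126*1888) = sqrt(1414/2349 + 237888) = sqrt(558800326/2349) = sqrt(16205209454)/261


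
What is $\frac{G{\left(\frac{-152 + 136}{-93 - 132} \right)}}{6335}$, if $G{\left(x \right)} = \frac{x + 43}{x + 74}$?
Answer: $\frac{9691}{105579110} \approx 9.1789 \cdot 10^{-5}$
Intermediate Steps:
$G{\left(x \right)} = \frac{43 + x}{74 + x}$
$\frac{G{\left(\frac{-152 + 136}{-93 - 132} \right)}}{6335} = \frac{\frac{1}{74 + \frac{-152 + 136}{-93 - 132}} \left(43 + \frac{-152 + 136}{-93 - 132}\right)}{6335} = \frac{43 - \frac{16}{-225}}{74 - \frac{16}{-225}} \cdot \frac{1}{6335} = \frac{43 - - \frac{16}{225}}{74 - - \frac{16}{225}} \cdot \frac{1}{6335} = \frac{43 + \frac{16}{225}}{74 + \frac{16}{225}} \cdot \frac{1}{6335} = \frac{1}{\frac{16666}{225}} \cdot \frac{9691}{225} \cdot \frac{1}{6335} = \frac{225}{16666} \cdot \frac{9691}{225} \cdot \frac{1}{6335} = \frac{9691}{16666} \cdot \frac{1}{6335} = \frac{9691}{105579110}$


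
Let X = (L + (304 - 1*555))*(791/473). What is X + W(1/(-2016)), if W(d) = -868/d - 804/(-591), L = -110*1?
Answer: 163000186945/93181 ≈ 1.7493e+6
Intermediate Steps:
L = -110
W(d) = 268/197 - 868/d (W(d) = -868/d - 804*(-1/591) = -868/d + 268/197 = 268/197 - 868/d)
X = -285551/473 (X = (-110 + (304 - 1*555))*(791/473) = (-110 + (304 - 555))*(791*(1/473)) = (-110 - 251)*(791/473) = -361*791/473 = -285551/473 ≈ -603.70)
X + W(1/(-2016)) = -285551/473 + (268/197 - 868/(1/(-2016))) = -285551/473 + (268/197 - 868/(-1/2016)) = -285551/473 + (268/197 - 868*(-2016)) = -285551/473 + (268/197 + 1749888) = -285551/473 + 344728204/197 = 163000186945/93181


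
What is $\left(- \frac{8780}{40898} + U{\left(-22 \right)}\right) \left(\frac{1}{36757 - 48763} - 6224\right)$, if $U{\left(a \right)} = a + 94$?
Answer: $- \frac{54846086744305}{122755347} \approx -4.4679 \cdot 10^{5}$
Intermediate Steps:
$U{\left(a \right)} = 94 + a$
$\left(- \frac{8780}{40898} + U{\left(-22 \right)}\right) \left(\frac{1}{36757 - 48763} - 6224\right) = \left(- \frac{8780}{40898} + \left(94 - 22\right)\right) \left(\frac{1}{36757 - 48763} - 6224\right) = \left(\left(-8780\right) \frac{1}{40898} + 72\right) \left(\frac{1}{-12006} - 6224\right) = \left(- \frac{4390}{20449} + 72\right) \left(- \frac{1}{12006} - 6224\right) = \frac{1467938}{20449} \left(- \frac{74725345}{12006}\right) = - \frac{54846086744305}{122755347}$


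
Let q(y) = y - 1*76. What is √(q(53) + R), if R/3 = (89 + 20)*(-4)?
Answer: 11*I*√11 ≈ 36.483*I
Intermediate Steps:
R = -1308 (R = 3*((89 + 20)*(-4)) = 3*(109*(-4)) = 3*(-436) = -1308)
q(y) = -76 + y (q(y) = y - 76 = -76 + y)
√(q(53) + R) = √((-76 + 53) - 1308) = √(-23 - 1308) = √(-1331) = 11*I*√11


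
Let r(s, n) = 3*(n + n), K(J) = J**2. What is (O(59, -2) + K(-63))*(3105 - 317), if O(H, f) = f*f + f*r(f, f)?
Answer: 11143636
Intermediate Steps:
r(s, n) = 6*n (r(s, n) = 3*(2*n) = 6*n)
O(H, f) = 7*f**2 (O(H, f) = f*f + f*(6*f) = f**2 + 6*f**2 = 7*f**2)
(O(59, -2) + K(-63))*(3105 - 317) = (7*(-2)**2 + (-63)**2)*(3105 - 317) = (7*4 + 3969)*2788 = (28 + 3969)*2788 = 3997*2788 = 11143636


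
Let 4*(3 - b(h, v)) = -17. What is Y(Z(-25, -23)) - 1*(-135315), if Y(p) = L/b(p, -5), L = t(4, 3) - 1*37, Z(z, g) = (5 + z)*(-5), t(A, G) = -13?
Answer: 3923935/29 ≈ 1.3531e+5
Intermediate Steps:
b(h, v) = 29/4 (b(h, v) = 3 - 1/4*(-17) = 3 + 17/4 = 29/4)
Z(z, g) = -25 - 5*z
L = -50 (L = -13 - 1*37 = -13 - 37 = -50)
Y(p) = -200/29 (Y(p) = -50/29/4 = -50*4/29 = -200/29)
Y(Z(-25, -23)) - 1*(-135315) = -200/29 - 1*(-135315) = -200/29 + 135315 = 3923935/29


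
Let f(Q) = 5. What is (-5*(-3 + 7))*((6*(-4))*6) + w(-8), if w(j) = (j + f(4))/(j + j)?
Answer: 46083/16 ≈ 2880.2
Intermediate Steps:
w(j) = (5 + j)/(2*j) (w(j) = (j + 5)/(j + j) = (5 + j)/((2*j)) = (5 + j)*(1/(2*j)) = (5 + j)/(2*j))
(-5*(-3 + 7))*((6*(-4))*6) + w(-8) = (-5*(-3 + 7))*((6*(-4))*6) + (½)*(5 - 8)/(-8) = (-5*4)*(-24*6) + (½)*(-⅛)*(-3) = -20*(-144) + 3/16 = 2880 + 3/16 = 46083/16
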